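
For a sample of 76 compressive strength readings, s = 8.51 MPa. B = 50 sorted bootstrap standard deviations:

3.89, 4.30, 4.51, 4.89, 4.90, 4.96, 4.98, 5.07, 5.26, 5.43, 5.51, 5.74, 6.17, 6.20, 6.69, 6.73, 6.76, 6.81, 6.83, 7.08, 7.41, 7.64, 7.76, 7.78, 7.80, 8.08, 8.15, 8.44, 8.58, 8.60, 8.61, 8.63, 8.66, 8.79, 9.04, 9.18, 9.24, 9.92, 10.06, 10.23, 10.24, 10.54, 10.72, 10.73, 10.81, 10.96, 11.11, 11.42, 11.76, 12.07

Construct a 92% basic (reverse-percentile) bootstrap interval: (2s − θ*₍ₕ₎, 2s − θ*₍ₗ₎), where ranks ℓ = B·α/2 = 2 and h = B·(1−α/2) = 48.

(5.60, 12.72)

Percentile endpoints at ranks 2 and 48: θ*₍2₎ = 4.30, θ*₍48₎ = 11.42.
Basic interval reflects these around s:
  lower = 2 × 8.51 − 11.42 = 5.60
  upper = 2 × 8.51 − 4.30 = 12.72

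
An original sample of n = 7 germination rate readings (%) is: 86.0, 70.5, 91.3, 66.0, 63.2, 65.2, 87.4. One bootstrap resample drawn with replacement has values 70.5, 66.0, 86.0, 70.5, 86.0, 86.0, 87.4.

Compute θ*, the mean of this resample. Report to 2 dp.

Mean = (70.5 + 66.0 + 86.0 + 70.5 + 86.0 + 86.0 + 87.4) / 7 = 552.40 / 7 = 78.91

θ* = 78.91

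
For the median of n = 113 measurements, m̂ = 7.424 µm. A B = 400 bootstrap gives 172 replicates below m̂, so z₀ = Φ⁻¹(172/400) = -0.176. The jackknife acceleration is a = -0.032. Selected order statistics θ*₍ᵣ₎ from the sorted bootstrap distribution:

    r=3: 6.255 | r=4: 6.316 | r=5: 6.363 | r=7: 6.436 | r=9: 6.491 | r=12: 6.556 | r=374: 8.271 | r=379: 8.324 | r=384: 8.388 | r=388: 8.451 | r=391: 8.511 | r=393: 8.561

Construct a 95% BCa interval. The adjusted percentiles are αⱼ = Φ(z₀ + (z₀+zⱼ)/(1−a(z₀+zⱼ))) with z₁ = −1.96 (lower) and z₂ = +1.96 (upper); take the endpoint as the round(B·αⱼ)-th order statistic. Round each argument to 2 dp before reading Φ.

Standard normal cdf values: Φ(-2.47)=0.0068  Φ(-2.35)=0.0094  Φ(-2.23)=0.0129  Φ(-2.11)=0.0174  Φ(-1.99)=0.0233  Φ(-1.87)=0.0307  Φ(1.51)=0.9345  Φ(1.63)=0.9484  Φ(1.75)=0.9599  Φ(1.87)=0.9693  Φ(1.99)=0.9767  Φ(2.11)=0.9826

(6.255, 8.271)

Lower: z₀ + z₁ = -0.176 + (-1.960) = -2.136; 1 − a(z₀+z₁) = 1 − (-0.032)(-2.136) = 0.9316; argument = -0.176 + (-2.136)/0.9316 = -2.4687 → -2.47.
α₁ = Φ(-2.47) = 0.0068; rank = round(400 × 0.0068) = 3; θ*₍3₎ = 6.255.
Upper: z₀ + z₂ = 1.784; 1 − a(z₀+z₂) = 1.0571; argument = 1.5117 → 1.51; α₂ = 0.9345; rank = 374; θ*₍374₎ = 8.271.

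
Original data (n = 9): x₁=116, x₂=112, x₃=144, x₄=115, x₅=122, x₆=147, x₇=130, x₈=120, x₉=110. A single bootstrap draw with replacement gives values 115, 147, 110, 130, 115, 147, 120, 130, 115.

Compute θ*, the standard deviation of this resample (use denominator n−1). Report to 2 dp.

θ* = 13.99

Mean = 125.4444; sum of squared deviations = 1566.2222
s² = 1566.2222 / 8 = 195.7778
s = √195.7778 = 13.99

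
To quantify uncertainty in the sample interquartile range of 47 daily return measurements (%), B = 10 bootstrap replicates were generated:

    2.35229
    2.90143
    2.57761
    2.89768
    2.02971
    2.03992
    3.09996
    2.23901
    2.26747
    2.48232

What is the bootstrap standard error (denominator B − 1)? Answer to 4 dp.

SE* = 0.3743

Bootstrap SE is the standard deviation of the 10 replicate interquartile ranges.
Mean of replicates: (2.35229 + 2.90143 + 2.57761 + 2.89768 + 2.02971 + 2.03992 + 3.09996 + 2.23901 + 2.26747 + 2.48232) / 10 = 24.887400 / 10 = 2.488740
Sum of squared deviations: (−0.136450)² + (+0.412690)² + (+0.088870)² + (+0.408940)² + (−0.459030)² + (−0.448820)² + (+0.611220)² + (−0.249730)² + (−0.221270)² + (−0.006420)² = 1.261166
Variance = 1.261166 / 9 = 0.140130
SE* = √0.140130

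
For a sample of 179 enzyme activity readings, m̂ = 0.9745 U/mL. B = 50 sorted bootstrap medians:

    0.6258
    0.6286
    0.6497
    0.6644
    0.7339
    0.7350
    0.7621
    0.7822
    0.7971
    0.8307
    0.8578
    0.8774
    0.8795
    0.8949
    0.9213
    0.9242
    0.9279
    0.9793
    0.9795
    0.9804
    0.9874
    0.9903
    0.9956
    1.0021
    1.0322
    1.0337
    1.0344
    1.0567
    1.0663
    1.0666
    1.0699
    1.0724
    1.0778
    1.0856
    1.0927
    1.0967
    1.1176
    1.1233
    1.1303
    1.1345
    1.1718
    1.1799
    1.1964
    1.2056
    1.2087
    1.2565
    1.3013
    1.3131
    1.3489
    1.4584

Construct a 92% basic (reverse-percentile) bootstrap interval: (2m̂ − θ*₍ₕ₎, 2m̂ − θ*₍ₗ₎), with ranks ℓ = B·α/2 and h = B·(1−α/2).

(0.6359, 1.3204)

Percentile endpoints at ranks 2 and 48: θ*₍2₎ = 0.6286, θ*₍48₎ = 1.3131.
Basic interval reflects these around m̂:
  lower = 2 × 0.9745 − 1.3131 = 0.6359
  upper = 2 × 0.9745 − 0.6286 = 1.3204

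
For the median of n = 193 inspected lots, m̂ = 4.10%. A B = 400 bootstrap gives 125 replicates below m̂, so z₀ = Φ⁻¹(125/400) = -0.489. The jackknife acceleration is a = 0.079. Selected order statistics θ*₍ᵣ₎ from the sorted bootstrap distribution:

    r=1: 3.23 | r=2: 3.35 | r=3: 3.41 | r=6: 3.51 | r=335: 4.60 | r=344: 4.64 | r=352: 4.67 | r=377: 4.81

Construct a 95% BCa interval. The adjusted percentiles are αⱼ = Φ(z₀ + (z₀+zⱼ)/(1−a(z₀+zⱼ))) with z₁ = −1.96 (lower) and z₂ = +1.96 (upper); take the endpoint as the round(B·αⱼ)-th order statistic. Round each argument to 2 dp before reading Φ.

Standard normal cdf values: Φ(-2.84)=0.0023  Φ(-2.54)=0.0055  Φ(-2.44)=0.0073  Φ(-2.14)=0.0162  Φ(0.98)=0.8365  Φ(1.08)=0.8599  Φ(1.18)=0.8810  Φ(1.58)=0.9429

(3.35, 4.67)

Lower: z₀ + z₁ = -0.489 + (-1.960) = -2.449; 1 − a(z₀+z₁) = 1 − (0.079)(-2.449) = 1.1935; argument = -0.489 + (-2.449)/1.1935 = -2.5410 → -2.54.
α₁ = Φ(-2.54) = 0.0055; rank = round(400 × 0.0055) = 2; θ*₍2₎ = 3.35.
Upper: z₀ + z₂ = 1.471; 1 − a(z₀+z₂) = 0.8838; argument = 1.1754 → 1.18; α₂ = 0.8810; rank = 352; θ*₍352₎ = 4.67.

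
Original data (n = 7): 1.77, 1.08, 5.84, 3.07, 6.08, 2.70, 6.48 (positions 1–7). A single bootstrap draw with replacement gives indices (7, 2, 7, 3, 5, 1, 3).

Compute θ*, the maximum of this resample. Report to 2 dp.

Resample values: 6.48, 1.08, 6.48, 5.84, 6.08, 1.77, 5.84.
Maximum = 6.48

θ* = 6.48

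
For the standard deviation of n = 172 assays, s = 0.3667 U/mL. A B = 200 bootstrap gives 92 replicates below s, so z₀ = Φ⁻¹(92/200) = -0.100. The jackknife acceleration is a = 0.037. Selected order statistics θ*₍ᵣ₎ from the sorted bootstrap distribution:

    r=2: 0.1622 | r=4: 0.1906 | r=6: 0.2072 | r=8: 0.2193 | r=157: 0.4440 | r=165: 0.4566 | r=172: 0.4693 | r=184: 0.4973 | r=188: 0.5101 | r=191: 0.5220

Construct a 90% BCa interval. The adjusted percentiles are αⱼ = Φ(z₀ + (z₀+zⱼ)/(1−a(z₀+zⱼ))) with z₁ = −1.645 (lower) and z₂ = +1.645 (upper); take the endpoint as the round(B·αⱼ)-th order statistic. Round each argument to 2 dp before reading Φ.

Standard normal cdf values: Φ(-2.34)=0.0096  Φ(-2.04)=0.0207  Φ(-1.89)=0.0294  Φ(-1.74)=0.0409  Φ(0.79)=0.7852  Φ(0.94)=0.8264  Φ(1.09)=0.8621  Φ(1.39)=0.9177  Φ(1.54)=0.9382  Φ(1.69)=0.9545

Lower: z₀ + z₁ = -0.100 + (-1.645) = -1.745; 1 − a(z₀+z₁) = 1 − (0.037)(-1.745) = 1.0646; argument = -0.100 + (-1.745)/1.0646 = -1.7392 → -1.74.
α₁ = Φ(-1.74) = 0.0409; rank = round(200 × 0.0409) = 8; θ*₍8₎ = 0.2193.
Upper: z₀ + z₂ = 1.545; 1 − a(z₀+z₂) = 0.9428; argument = 1.5387 → 1.54; α₂ = 0.9382; rank = 188; θ*₍188₎ = 0.5101.

(0.2193, 0.5101)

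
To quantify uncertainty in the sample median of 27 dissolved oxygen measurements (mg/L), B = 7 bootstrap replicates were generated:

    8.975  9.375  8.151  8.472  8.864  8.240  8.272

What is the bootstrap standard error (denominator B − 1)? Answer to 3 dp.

SE* = 0.459

Bootstrap SE is the standard deviation of the 7 replicate medians.
Mean of replicates: (8.975 + 9.375 + 8.151 + 8.472 + 8.864 + 8.240 + 8.272) / 7 = 60.3490 / 7 = 8.6213
Sum of squared deviations: (+0.3537)² + (+0.7537)² + (−0.4703)² + (−0.1493)² + (+0.2427)² + (−0.3813)² + (−0.3493)² = 1.2629
Variance = 1.2629 / 6 = 0.2105
SE* = √0.2105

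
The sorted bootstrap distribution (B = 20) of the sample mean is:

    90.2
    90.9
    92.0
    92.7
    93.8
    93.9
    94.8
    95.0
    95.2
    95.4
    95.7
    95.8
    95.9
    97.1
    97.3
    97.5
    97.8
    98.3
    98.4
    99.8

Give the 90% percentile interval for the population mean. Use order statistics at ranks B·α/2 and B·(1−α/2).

(90.2, 98.4)

α = 0.10; lower rank = 20 × 0.050 = 1; upper rank = 20 × 0.950 = 19.
The 1st smallest replicate is 90.2; the 19th is 98.4.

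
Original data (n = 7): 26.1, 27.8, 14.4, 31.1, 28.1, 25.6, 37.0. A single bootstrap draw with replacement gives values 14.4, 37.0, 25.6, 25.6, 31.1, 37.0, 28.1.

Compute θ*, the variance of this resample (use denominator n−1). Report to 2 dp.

θ* = 61.16

Mean = 28.4000; sum of squared deviations = 366.9800
s² = 366.9800 / 6 = 61.1633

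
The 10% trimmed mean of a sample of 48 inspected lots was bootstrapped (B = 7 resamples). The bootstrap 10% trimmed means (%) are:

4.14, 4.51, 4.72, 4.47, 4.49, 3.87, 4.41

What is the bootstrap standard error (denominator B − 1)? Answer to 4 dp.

Bootstrap SE is the standard deviation of the 7 replicate 10% trimmed means.
Mean of replicates: (4.14 + 4.51 + 4.72 + 4.47 + 4.49 + 3.87 + 4.41) / 7 = 30.61000 / 7 = 4.37286
Sum of squared deviations: (−0.23286)² + (+0.13714)² + (+0.34714)² + (+0.09714)² + (+0.11714)² + (−0.50286)² + (+0.03714)² = 0.47094
Variance = 0.47094 / 6 = 0.07849
SE* = √0.07849

SE* = 0.2802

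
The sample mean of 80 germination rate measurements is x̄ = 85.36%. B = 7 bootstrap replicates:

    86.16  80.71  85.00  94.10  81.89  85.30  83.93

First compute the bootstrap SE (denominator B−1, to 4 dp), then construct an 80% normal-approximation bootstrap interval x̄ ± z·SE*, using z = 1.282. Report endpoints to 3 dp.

Mean of replicates = 85.2986; sum of squared deviations = 112.8427; SE* = √(112.8427/6) = 4.3367
Margin = 1.282 × 4.3367 = 5.5596
Interval: 85.36 ± 5.5596

(79.800, 90.920)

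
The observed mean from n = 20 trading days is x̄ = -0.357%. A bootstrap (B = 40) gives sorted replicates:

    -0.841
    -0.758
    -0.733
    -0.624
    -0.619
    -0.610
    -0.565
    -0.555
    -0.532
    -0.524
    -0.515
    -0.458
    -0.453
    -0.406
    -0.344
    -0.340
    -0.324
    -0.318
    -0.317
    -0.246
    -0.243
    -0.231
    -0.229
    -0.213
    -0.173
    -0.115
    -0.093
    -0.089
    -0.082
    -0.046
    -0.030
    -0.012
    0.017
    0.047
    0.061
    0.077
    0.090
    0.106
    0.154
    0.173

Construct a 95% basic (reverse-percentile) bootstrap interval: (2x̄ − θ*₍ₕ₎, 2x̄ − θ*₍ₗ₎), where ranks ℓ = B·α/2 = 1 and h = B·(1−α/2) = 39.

(-0.868, 0.127)

Percentile endpoints at ranks 1 and 39: θ*₍1₎ = -0.841, θ*₍39₎ = 0.154.
Basic interval reflects these around x̄:
  lower = 2 × -0.357 − 0.154 = -0.868
  upper = 2 × -0.357 − -0.841 = 0.127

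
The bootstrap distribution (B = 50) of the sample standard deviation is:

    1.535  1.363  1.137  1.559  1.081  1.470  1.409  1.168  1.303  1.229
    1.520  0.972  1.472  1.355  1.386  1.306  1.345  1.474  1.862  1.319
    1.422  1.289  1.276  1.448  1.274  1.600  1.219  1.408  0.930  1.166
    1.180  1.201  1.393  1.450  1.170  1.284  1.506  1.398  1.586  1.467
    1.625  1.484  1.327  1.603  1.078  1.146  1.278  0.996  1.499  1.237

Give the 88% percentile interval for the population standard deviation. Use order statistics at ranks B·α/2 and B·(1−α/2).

(0.996, 1.600)

Sorted replicates: 0.930, 0.972, 0.996, 1.078, 1.081, 1.137, 1.146, 1.166, 1.168, 1.170, 1.180, 1.201, 1.219, 1.229, 1.237, 1.274, 1.276, 1.278, 1.284, 1.289, 1.303, 1.306, 1.319, 1.327, 1.345, 1.355, 1.363, 1.386, 1.393, 1.398, 1.408, 1.409, 1.422, 1.448, 1.450, 1.467, 1.470, 1.472, 1.474, 1.484, 1.499, 1.506, 1.520, 1.535, 1.559, 1.586, 1.600, 1.603, 1.625, 1.862
α = 0.12; lower rank = 50 × 0.060 = 3; upper rank = 50 × 0.940 = 47.
The 3rd smallest replicate is 0.996; the 47th is 1.600.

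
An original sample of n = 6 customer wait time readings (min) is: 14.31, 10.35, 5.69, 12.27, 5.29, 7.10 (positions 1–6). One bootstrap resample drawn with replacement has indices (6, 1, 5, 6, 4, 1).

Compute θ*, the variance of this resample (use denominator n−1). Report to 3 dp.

Resample values: 7.10, 14.31, 5.29, 7.10, 12.27, 14.31.
Mean = 10.0633; sum of squared deviations = 81.2851
s² = 81.2851 / 5 = 16.2570

θ* = 16.257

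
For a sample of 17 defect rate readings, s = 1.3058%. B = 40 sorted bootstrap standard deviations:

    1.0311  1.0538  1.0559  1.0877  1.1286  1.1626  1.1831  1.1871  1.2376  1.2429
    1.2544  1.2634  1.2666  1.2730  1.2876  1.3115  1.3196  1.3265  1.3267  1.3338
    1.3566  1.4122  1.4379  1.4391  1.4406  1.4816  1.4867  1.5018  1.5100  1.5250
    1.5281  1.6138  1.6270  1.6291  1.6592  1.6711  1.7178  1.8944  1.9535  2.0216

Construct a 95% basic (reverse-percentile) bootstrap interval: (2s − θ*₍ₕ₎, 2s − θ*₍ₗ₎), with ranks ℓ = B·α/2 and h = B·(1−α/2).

Percentile endpoints at ranks 1 and 39: θ*₍1₎ = 1.0311, θ*₍39₎ = 1.9535.
Basic interval reflects these around s:
  lower = 2 × 1.3058 − 1.9535 = 0.6581
  upper = 2 × 1.3058 − 1.0311 = 1.5805

(0.6581, 1.5805)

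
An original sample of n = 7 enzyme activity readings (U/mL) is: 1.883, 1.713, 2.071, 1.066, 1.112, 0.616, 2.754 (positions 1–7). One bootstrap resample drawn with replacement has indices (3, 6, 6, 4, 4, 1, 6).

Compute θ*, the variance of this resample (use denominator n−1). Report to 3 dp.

θ* = 0.376

Resample values: 2.071, 0.616, 0.616, 1.066, 1.066, 1.883, 0.616.
Mean = 1.1334; sum of squared deviations = 2.2532
s² = 2.2532 / 6 = 0.3755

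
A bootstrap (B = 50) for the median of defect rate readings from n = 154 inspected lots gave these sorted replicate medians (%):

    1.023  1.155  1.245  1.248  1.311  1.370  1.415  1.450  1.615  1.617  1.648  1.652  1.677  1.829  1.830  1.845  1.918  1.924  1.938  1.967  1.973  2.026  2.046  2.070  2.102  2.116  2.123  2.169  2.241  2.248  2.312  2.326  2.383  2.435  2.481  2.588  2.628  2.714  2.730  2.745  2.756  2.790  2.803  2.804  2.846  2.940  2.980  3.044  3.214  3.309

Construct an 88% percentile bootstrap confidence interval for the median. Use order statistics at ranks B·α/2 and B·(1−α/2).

α = 0.12; lower rank = 50 × 0.060 = 3; upper rank = 50 × 0.940 = 47.
The 3rd smallest replicate is 1.245; the 47th is 2.980.

(1.245, 2.980)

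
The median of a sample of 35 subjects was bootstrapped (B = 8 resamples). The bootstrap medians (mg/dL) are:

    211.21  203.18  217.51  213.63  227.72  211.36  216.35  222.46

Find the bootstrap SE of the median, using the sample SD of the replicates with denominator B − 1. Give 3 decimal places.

SE* = 7.496

Bootstrap SE is the standard deviation of the 8 replicate medians.
Mean of replicates: (211.21 + 203.18 + 217.51 + 213.63 + 227.72 + 211.36 + 216.35 + 222.46) / 8 = 1723.4200 / 8 = 215.4275
Sum of squared deviations: (−4.2175)² + (−12.2475)² + (+2.0825)² + (−1.7975)² + (+12.2925)² + (−4.0675)² + (+0.9225)² + (+7.0325)² = 393.3135
Variance = 393.3135 / 7 = 56.1876
SE* = √56.1876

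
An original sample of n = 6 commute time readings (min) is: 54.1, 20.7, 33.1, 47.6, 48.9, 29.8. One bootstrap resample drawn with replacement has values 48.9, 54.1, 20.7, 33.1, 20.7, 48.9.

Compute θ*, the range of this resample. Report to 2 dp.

θ* = 33.40

Range = 54.1 − 20.7 = 33.40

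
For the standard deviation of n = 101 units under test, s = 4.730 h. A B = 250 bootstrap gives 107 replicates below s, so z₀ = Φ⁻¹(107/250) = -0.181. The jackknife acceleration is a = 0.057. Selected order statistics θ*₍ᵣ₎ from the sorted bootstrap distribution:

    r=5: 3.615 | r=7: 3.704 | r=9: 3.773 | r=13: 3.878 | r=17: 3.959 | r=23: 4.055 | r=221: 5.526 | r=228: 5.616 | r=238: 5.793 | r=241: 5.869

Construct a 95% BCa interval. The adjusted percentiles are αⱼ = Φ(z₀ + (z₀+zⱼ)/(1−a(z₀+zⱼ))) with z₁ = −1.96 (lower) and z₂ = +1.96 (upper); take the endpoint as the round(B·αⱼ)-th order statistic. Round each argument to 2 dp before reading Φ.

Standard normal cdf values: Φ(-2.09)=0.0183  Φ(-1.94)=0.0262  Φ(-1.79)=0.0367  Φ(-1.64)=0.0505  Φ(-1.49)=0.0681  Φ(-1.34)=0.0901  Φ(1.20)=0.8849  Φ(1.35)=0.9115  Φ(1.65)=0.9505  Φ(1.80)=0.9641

Lower: z₀ + z₁ = -0.181 + (-1.960) = -2.141; 1 − a(z₀+z₁) = 1 − (0.057)(-2.141) = 1.1220; argument = -0.181 + (-2.141)/1.1220 = -2.0891 → -2.09.
α₁ = Φ(-2.09) = 0.0183; rank = round(250 × 0.0183) = 5; θ*₍5₎ = 3.615.
Upper: z₀ + z₂ = 1.779; 1 − a(z₀+z₂) = 0.8986; argument = 1.7988 → 1.80; α₂ = 0.9641; rank = 241; θ*₍241₎ = 5.869.

(3.615, 5.869)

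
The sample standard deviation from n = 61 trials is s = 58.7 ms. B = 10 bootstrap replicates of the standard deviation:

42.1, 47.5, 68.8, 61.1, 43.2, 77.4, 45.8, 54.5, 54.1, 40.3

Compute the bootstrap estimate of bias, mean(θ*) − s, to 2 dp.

mean(θ*) = (42.1 + 47.5 + 68.8 + 61.1 + 43.2 + 77.4 + 45.8 + 54.5 + 54.1 + 40.3) / 10 = 53.480
bias = 53.480 − 58.7

bias = −5.22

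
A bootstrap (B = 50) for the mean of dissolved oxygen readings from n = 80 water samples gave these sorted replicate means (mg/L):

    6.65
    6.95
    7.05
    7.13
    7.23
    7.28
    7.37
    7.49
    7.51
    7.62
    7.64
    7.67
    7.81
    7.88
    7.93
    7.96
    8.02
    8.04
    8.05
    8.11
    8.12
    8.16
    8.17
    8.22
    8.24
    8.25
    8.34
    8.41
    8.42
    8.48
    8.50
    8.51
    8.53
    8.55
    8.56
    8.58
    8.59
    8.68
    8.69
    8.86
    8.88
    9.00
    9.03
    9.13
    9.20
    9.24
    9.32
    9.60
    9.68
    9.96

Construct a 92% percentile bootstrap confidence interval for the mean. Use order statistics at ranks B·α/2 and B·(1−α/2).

(6.95, 9.60)

α = 0.08; lower rank = 50 × 0.040 = 2; upper rank = 50 × 0.960 = 48.
The 2nd smallest replicate is 6.95; the 48th is 9.60.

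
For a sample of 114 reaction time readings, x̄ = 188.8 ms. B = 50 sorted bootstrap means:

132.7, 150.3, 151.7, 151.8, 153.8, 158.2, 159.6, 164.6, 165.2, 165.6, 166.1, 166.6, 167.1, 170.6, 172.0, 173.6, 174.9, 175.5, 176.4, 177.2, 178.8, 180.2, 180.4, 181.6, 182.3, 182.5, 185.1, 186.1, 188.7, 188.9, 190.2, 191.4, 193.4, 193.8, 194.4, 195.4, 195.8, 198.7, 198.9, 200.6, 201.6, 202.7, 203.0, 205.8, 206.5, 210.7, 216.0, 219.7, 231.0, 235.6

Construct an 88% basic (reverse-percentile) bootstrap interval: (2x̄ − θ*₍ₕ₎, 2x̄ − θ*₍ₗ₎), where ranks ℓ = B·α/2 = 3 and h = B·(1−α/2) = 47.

Percentile endpoints at ranks 3 and 47: θ*₍3₎ = 151.7, θ*₍47₎ = 216.0.
Basic interval reflects these around x̄:
  lower = 2 × 188.8 − 216.0 = 161.6
  upper = 2 × 188.8 − 151.7 = 225.9

(161.6, 225.9)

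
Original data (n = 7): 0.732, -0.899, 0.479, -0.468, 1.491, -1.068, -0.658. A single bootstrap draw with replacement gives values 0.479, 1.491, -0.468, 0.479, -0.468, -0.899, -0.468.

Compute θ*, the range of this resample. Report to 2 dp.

Range = 1.491 − -0.899 = 2.39

θ* = 2.39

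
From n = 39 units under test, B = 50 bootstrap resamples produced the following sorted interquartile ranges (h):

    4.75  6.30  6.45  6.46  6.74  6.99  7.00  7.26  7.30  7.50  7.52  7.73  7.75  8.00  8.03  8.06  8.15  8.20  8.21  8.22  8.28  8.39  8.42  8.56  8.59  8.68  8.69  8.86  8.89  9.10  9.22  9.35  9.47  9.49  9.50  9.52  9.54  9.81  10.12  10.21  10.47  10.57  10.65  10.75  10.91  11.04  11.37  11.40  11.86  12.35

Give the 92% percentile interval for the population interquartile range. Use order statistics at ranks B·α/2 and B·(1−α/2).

α = 0.08; lower rank = 50 × 0.040 = 2; upper rank = 50 × 0.960 = 48.
The 2nd smallest replicate is 6.30; the 48th is 11.40.

(6.30, 11.40)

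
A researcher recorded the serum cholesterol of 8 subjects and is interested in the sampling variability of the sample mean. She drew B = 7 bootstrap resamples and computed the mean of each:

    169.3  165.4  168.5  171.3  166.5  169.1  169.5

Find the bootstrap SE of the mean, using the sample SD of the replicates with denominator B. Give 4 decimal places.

SE* = 1.8302

Bootstrap SE is the standard deviation of the 7 replicate means.
Mean of replicates: (169.3 + 165.4 + 168.5 + 171.3 + 166.5 + 169.1 + 169.5) / 7 = 1179.60000 / 7 = 168.51429
Sum of squared deviations: (+0.78571)² + (−3.11429)² + (−0.01429)² + (+2.78571)² + (−2.01429)² + (+0.58571)² + (+0.98571)² = 23.44857
Variance = 23.44857 / 7 = 3.34980
SE* = √3.34980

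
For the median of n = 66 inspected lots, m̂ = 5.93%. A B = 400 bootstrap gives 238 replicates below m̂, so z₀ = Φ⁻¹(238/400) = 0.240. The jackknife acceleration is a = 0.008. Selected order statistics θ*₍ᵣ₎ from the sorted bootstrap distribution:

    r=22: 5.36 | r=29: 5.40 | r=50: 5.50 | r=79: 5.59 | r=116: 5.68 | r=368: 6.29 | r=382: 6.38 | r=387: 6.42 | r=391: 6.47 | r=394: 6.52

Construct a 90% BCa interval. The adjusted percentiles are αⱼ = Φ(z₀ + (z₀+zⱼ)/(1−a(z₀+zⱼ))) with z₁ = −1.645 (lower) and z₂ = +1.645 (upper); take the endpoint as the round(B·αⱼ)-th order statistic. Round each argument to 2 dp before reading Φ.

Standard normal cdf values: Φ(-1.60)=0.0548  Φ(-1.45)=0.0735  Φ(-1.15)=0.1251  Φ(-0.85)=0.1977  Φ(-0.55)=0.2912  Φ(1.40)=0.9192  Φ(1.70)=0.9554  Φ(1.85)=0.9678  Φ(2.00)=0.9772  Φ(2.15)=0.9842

Lower: z₀ + z₁ = 0.240 + (-1.645) = -1.405; 1 − a(z₀+z₁) = 1 − (0.008)(-1.405) = 1.0112; argument = 0.240 + (-1.405)/1.0112 = -1.1494 → -1.15.
α₁ = Φ(-1.15) = 0.1251; rank = round(400 × 0.1251) = 50; θ*₍50₎ = 5.50.
Upper: z₀ + z₂ = 1.885; 1 − a(z₀+z₂) = 0.9849; argument = 2.1539 → 2.15; α₂ = 0.9842; rank = 394; θ*₍394₎ = 6.52.

(5.50, 6.52)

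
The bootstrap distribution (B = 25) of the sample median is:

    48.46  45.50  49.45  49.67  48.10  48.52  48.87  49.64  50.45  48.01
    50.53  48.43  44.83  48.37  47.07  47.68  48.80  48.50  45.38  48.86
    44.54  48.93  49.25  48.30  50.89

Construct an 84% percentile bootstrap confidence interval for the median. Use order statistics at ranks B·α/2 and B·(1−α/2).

(44.83, 50.45)

Sorted replicates: 44.54, 44.83, 45.38, 45.50, 47.07, 47.68, 48.01, 48.10, 48.30, 48.37, 48.43, 48.46, 48.50, 48.52, 48.80, 48.86, 48.87, 48.93, 49.25, 49.45, 49.64, 49.67, 50.45, 50.53, 50.89
α = 0.16; lower rank = 25 × 0.080 = 2; upper rank = 25 × 0.920 = 23.
The 2nd smallest replicate is 44.83; the 23rd is 50.45.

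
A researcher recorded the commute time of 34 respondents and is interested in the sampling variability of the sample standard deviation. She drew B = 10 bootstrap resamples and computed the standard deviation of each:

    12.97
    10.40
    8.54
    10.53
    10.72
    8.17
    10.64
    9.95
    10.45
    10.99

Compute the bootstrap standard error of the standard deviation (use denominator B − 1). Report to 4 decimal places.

SE* = 1.3219

Bootstrap SE is the standard deviation of the 10 replicate standard deviations.
Mean of replicates: (12.97 + 10.40 + 8.54 + 10.53 + 10.72 + 8.17 + 10.64 + 9.95 + 10.45 + 10.99) / 10 = 103.36000 / 10 = 10.33600
Sum of squared deviations: (+2.63400)² + (+0.06400)² + (−1.79600)² + (+0.19400)² + (+0.38400)² + (−2.16600)² + (+0.30400)² + (−0.38600)² + (+0.11400)² + (+0.65400)² = 15.72644
Variance = 15.72644 / 9 = 1.74738
SE* = √1.74738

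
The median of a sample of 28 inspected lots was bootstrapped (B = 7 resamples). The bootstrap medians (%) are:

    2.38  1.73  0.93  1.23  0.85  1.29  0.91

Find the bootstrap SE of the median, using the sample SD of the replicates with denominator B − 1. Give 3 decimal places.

Bootstrap SE is the standard deviation of the 7 replicate medians.
Mean of replicates: (2.38 + 1.73 + 0.93 + 1.23 + 0.85 + 1.29 + 0.91) / 7 = 9.3200 / 7 = 1.3314
Sum of squared deviations: (+1.0486)² + (+0.3986)² + (−0.4014)² + (−0.1014)² + (−0.4814)² + (−0.0414)² + (−0.4214)² = 1.8409
Variance = 1.8409 / 6 = 0.3068
SE* = √0.3068

SE* = 0.554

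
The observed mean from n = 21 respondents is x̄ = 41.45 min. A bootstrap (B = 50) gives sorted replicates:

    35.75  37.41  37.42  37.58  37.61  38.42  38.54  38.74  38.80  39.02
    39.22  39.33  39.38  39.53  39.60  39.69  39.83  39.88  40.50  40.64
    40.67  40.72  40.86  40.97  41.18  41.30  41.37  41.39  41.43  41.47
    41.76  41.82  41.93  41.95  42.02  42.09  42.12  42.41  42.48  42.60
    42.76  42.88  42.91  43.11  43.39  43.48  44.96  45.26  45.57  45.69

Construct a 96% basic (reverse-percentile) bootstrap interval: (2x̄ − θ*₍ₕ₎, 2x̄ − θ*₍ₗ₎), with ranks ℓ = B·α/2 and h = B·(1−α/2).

Percentile endpoints at ranks 1 and 49: θ*₍1₎ = 35.75, θ*₍49₎ = 45.57.
Basic interval reflects these around x̄:
  lower = 2 × 41.45 − 45.57 = 37.33
  upper = 2 × 41.45 − 35.75 = 47.15

(37.33, 47.15)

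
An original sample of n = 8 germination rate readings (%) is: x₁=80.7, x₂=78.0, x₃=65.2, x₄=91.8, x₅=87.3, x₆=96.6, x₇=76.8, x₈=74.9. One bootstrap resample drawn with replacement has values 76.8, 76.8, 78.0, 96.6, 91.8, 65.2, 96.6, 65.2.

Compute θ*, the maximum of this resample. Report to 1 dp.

Maximum = 96.6

θ* = 96.6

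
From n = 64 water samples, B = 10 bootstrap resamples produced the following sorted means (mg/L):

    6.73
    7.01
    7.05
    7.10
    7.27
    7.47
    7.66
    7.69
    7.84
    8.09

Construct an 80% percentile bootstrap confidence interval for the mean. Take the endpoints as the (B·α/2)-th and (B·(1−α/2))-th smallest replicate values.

α = 0.20; lower rank = 10 × 0.100 = 1; upper rank = 10 × 0.900 = 9.
The 1st smallest replicate is 6.73; the 9th is 7.84.

(6.73, 7.84)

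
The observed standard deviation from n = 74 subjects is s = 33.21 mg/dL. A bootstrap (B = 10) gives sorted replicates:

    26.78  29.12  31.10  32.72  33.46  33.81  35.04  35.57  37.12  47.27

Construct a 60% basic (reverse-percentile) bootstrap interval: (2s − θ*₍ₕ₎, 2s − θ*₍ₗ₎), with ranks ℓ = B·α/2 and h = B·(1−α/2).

Percentile endpoints at ranks 2 and 8: θ*₍2₎ = 29.12, θ*₍8₎ = 35.57.
Basic interval reflects these around s:
  lower = 2 × 33.21 − 35.57 = 30.85
  upper = 2 × 33.21 − 29.12 = 37.30

(30.85, 37.30)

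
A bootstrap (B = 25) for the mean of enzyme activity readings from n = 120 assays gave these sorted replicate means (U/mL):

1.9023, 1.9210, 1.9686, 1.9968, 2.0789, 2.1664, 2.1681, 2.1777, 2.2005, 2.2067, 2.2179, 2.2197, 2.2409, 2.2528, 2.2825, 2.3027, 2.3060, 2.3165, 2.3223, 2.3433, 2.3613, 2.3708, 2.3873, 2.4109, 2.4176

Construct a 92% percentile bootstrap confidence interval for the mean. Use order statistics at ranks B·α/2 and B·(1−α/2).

(1.9023, 2.4109)

α = 0.08; lower rank = 25 × 0.040 = 1; upper rank = 25 × 0.960 = 24.
The 1st smallest replicate is 1.9023; the 24th is 2.4109.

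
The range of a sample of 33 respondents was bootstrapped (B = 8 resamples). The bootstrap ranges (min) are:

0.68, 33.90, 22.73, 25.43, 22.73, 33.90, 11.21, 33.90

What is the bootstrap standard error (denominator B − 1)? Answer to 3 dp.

Bootstrap SE is the standard deviation of the 8 replicate ranges.
Mean of replicates: (0.68 + 33.90 + 22.73 + 25.43 + 22.73 + 33.90 + 11.21 + 33.90) / 8 = 184.4800 / 8 = 23.0600
Sum of squared deviations: (−22.3800)² + (+10.8400)² + (−0.3300)² + (+2.3700)² + (−0.3300)² + (+10.8400)² + (−11.8500)² + (+10.8400)² = 999.6384
Variance = 999.6384 / 7 = 142.8055
SE* = √142.8055

SE* = 11.950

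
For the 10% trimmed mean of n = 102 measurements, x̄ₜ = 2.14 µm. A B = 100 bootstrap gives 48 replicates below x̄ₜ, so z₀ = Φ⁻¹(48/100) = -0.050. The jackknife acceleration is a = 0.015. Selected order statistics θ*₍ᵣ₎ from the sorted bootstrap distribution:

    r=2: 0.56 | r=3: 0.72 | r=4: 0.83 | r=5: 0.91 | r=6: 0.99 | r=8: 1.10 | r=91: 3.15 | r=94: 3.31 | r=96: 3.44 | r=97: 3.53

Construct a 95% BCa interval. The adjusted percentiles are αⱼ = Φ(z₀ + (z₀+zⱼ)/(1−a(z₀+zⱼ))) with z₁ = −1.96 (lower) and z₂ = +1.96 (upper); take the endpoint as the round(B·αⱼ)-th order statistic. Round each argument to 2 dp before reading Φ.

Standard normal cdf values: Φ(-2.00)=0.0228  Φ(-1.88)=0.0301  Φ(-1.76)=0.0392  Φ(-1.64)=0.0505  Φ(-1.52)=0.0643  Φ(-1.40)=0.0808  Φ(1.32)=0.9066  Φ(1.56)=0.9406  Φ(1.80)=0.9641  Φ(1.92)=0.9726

(0.56, 3.53)

Lower: z₀ + z₁ = -0.050 + (-1.960) = -2.010; 1 − a(z₀+z₁) = 1 − (0.015)(-2.010) = 1.0301; argument = -0.050 + (-2.010)/1.0301 = -2.0012 → -2.00.
α₁ = Φ(-2.00) = 0.0228; rank = round(100 × 0.0228) = 2; θ*₍2₎ = 0.56.
Upper: z₀ + z₂ = 1.910; 1 − a(z₀+z₂) = 0.9714; argument = 1.9163 → 1.92; α₂ = 0.9726; rank = 97; θ*₍97₎ = 3.53.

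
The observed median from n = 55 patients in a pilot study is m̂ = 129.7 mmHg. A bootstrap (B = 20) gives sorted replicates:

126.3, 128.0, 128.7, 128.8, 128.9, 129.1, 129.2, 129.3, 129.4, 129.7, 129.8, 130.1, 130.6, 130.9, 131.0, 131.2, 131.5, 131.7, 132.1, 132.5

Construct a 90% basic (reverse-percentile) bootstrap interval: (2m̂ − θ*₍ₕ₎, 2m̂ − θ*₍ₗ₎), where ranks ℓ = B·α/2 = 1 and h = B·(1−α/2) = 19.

Percentile endpoints at ranks 1 and 19: θ*₍1₎ = 126.3, θ*₍19₎ = 132.1.
Basic interval reflects these around m̂:
  lower = 2 × 129.7 − 132.1 = 127.3
  upper = 2 × 129.7 − 126.3 = 133.1

(127.3, 133.1)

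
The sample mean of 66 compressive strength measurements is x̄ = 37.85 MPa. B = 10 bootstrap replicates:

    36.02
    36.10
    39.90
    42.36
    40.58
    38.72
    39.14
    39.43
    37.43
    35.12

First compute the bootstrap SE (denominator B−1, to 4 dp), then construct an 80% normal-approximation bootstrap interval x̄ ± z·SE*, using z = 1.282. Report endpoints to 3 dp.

Mean of replicates = 38.4800; sum of squared deviations = 46.9846; SE* = √(46.9846/9) = 2.2848
Margin = 1.282 × 2.2848 = 2.9291
Interval: 37.85 ± 2.9291

(34.921, 40.779)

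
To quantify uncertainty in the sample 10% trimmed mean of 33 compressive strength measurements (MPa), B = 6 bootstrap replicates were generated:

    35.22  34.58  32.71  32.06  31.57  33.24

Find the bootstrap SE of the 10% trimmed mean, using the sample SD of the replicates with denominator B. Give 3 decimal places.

SE* = 1.302

Bootstrap SE is the standard deviation of the 6 replicate 10% trimmed means.
Mean of replicates: (35.22 + 34.58 + 32.71 + 32.06 + 31.57 + 33.24) / 6 = 199.3800 / 6 = 33.2300
Sum of squared deviations: (+1.9900)² + (+1.3500)² + (−0.5200)² + (−1.1700)² + (−1.6600)² + (+0.0100)² = 10.1776
Variance = 10.1776 / 6 = 1.6963
SE* = √1.6963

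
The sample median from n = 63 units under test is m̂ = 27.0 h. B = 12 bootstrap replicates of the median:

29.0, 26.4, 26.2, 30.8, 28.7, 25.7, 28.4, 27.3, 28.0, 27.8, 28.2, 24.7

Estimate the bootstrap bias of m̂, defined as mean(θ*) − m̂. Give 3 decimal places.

mean(θ*) = (29.0 + 26.4 + 26.2 + 30.8 + 28.7 + 25.7 + 28.4 + 27.3 + 28.0 + 27.8 + 28.2 + 24.7) / 12 = 27.6000
bias = 27.6000 − 27.0

bias = +0.600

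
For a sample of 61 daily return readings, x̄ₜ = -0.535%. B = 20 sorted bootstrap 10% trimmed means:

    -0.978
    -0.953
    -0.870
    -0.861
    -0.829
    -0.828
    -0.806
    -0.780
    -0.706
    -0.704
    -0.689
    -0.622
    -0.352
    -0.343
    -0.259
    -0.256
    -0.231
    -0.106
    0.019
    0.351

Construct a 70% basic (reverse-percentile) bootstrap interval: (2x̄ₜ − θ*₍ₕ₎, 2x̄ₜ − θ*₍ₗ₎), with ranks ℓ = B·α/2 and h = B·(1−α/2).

(-0.839, -0.200)

Percentile endpoints at ranks 3 and 17: θ*₍3₎ = -0.870, θ*₍17₎ = -0.231.
Basic interval reflects these around x̄ₜ:
  lower = 2 × -0.535 − -0.231 = -0.839
  upper = 2 × -0.535 − -0.870 = -0.200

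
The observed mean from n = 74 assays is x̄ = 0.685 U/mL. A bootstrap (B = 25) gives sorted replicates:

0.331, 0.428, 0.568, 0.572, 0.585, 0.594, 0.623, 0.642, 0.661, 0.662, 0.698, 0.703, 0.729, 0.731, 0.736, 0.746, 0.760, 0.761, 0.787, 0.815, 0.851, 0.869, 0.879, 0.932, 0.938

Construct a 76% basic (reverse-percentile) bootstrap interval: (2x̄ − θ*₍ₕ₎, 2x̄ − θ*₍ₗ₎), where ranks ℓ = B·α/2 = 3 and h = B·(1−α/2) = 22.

(0.501, 0.802)

Percentile endpoints at ranks 3 and 22: θ*₍3₎ = 0.568, θ*₍22₎ = 0.869.
Basic interval reflects these around x̄:
  lower = 2 × 0.685 − 0.869 = 0.501
  upper = 2 × 0.685 − 0.568 = 0.802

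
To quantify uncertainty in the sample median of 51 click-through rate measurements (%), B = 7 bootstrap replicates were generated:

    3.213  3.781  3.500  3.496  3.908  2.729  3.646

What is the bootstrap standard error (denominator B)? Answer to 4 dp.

SE* = 0.3657

Bootstrap SE is the standard deviation of the 7 replicate medians.
Mean of replicates: (3.213 + 3.781 + 3.500 + 3.496 + 3.908 + 2.729 + 3.646) / 7 = 24.27300 / 7 = 3.46757
Sum of squared deviations: (−0.25457)² + (+0.31343)² + (+0.03243)² + (+0.02843)² + (+0.44043)² + (−0.73857)² + (+0.17843)² = 0.93621
Variance = 0.93621 / 7 = 0.13374
SE* = √0.13374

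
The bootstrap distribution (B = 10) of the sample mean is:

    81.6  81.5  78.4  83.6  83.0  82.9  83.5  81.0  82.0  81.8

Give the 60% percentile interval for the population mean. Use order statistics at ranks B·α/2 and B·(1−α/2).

(81.0, 83.0)

Sorted replicates: 78.4, 81.0, 81.5, 81.6, 81.8, 82.0, 82.9, 83.0, 83.5, 83.6
α = 0.40; lower rank = 10 × 0.200 = 2; upper rank = 10 × 0.800 = 8.
The 2nd smallest replicate is 81.0; the 8th is 83.0.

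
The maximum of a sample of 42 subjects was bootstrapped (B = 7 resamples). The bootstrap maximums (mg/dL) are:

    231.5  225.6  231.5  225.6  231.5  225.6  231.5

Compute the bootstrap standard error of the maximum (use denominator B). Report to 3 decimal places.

SE* = 2.920

Bootstrap SE is the standard deviation of the 7 replicate maximums.
Mean of replicates: (231.5 + 225.6 + 231.5 + 225.6 + 231.5 + 225.6 + 231.5) / 7 = 1602.8000 / 7 = 228.9714
Sum of squared deviations: (+2.5286)² + (−3.3714)² + (+2.5286)² + (−3.3714)² + (+2.5286)² + (−3.3714)² + (+2.5286)² = 59.6743
Variance = 59.6743 / 7 = 8.5249
SE* = √8.5249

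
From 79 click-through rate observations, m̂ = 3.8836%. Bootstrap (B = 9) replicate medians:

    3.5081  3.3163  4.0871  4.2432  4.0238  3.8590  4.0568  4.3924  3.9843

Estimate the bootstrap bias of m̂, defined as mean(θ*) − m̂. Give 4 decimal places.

bias = +0.0576

mean(θ*) = (3.5081 + 3.3163 + 4.0871 + 4.2432 + 4.0238 + 3.8590 + 4.0568 + 4.3924 + 3.9843) / 9 = 3.94122
bias = 3.94122 − 3.8836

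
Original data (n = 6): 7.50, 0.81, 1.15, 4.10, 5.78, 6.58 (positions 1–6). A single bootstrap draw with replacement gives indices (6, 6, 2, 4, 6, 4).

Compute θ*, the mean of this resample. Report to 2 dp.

θ* = 4.79

Resample values: 6.58, 6.58, 0.81, 4.10, 6.58, 4.10.
Mean = (6.58 + 6.58 + 0.81 + 4.10 + 6.58 + 4.10) / 6 = 28.750 / 6 = 4.79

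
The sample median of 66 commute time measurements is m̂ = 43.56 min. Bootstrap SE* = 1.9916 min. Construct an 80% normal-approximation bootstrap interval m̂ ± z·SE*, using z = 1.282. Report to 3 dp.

Margin = 1.282 × 1.9916 = 2.5532
Interval: 43.56 ± 2.5532

(41.007, 46.113)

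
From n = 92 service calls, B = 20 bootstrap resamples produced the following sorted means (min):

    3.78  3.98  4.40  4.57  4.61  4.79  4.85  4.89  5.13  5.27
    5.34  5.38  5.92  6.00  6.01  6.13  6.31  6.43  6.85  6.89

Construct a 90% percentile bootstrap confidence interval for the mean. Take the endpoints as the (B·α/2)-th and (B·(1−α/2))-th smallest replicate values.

(3.78, 6.85)

α = 0.10; lower rank = 20 × 0.050 = 1; upper rank = 20 × 0.950 = 19.
The 1st smallest replicate is 3.78; the 19th is 6.85.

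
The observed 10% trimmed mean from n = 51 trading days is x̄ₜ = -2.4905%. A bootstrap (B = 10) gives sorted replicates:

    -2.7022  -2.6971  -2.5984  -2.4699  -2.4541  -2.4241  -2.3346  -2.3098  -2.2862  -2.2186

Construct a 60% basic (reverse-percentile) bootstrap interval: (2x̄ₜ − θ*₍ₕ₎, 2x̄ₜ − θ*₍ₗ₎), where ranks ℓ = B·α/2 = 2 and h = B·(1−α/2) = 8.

Percentile endpoints at ranks 2 and 8: θ*₍2₎ = -2.6971, θ*₍8₎ = -2.3098.
Basic interval reflects these around x̄ₜ:
  lower = 2 × -2.4905 − -2.3098 = -2.6712
  upper = 2 × -2.4905 − -2.6971 = -2.2839

(-2.6712, -2.2839)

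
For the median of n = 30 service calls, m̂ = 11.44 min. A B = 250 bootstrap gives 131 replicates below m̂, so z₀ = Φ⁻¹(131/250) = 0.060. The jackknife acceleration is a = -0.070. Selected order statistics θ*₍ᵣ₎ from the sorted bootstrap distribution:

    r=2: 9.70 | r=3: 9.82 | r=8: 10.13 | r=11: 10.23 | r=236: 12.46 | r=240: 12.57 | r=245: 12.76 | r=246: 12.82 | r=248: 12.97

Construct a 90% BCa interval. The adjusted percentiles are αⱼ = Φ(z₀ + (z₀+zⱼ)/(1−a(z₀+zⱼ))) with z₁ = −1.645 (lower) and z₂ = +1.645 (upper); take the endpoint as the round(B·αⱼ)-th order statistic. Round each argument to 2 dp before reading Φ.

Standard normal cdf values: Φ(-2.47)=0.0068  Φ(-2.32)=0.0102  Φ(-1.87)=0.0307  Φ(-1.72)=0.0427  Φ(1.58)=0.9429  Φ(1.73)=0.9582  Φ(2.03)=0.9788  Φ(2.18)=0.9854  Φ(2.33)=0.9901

Lower: z₀ + z₁ = 0.060 + (-1.645) = -1.585; 1 − a(z₀+z₁) = 1 − (-0.070)(-1.585) = 0.8891; argument = 0.060 + (-1.585)/0.8891 = -1.7228 → -1.72.
α₁ = Φ(-1.72) = 0.0427; rank = round(250 × 0.0427) = 11; θ*₍11₎ = 10.23.
Upper: z₀ + z₂ = 1.705; 1 − a(z₀+z₂) = 1.1194; argument = 1.5832 → 1.58; α₂ = 0.9429; rank = 236; θ*₍236₎ = 12.46.

(10.23, 12.46)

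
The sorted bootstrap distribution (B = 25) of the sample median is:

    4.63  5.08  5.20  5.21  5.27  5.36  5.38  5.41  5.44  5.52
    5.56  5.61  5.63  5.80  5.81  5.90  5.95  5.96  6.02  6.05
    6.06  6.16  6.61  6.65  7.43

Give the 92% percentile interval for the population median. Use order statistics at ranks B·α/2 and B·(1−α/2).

α = 0.08; lower rank = 25 × 0.040 = 1; upper rank = 25 × 0.960 = 24.
The 1st smallest replicate is 4.63; the 24th is 6.65.

(4.63, 6.65)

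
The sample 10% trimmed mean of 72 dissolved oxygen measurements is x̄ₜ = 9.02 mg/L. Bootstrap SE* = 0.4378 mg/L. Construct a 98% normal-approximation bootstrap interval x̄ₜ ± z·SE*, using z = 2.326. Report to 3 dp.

(8.002, 10.038)

Margin = 2.326 × 0.4378 = 1.0183
Interval: 9.02 ± 1.0183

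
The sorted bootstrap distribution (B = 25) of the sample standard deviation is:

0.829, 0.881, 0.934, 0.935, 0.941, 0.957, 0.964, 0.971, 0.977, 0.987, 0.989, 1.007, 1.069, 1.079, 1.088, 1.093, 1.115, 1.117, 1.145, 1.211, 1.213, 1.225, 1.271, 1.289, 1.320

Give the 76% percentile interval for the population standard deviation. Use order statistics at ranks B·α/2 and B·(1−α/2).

α = 0.24; lower rank = 25 × 0.120 = 3; upper rank = 25 × 0.880 = 22.
The 3rd smallest replicate is 0.934; the 22nd is 1.225.

(0.934, 1.225)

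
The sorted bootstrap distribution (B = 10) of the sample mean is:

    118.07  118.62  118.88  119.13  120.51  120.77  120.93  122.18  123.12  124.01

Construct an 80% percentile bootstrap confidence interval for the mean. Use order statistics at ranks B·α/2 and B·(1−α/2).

(118.07, 123.12)

α = 0.20; lower rank = 10 × 0.100 = 1; upper rank = 10 × 0.900 = 9.
The 1st smallest replicate is 118.07; the 9th is 123.12.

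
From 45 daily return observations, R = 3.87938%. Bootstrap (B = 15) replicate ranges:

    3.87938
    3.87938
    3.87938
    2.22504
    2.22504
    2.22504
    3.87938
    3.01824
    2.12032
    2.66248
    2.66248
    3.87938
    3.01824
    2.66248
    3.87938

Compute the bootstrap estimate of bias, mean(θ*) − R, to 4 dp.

mean(θ*) = (3.87938 + 3.87938 + 3.87938 + 2.22504 + 2.22504 + 2.22504 + 3.87938 + 3.01824 + 2.12032 + 2.66248 + 2.66248 + 3.87938 + 3.01824 + 2.66248 + 3.87938) / 15 = 3.07304
bias = 3.07304 − 3.87938

bias = −0.8063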